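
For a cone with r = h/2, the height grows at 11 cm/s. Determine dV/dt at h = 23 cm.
5819π/4 cm³/s

V = (1/3)π(h/2)²h = πh³/12
dV/dt = πh²/4 · 11
At h = 23: dV/dt = 5819π/4 cm³/s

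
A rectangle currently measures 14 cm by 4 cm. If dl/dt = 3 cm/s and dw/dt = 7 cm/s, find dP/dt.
20 cm/s

P = 2(l + w)
dP/dt = 2(dl/dt + dw/dt) = 2(3 + 7) = 20 cm/s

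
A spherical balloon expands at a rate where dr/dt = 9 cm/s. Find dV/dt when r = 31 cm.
34596π cm³/s

V = (4/3)πr³
dV/dt = dV/dr · dr/dt = 4πr² · 9
At r = 31: dV/dt = 34596π cm³/s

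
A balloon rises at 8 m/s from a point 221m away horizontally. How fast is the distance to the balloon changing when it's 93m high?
372√57490/28745 ≈ 3.103 m/s

z² = 221² + y²
z = √(221² + 93²) = √57490
dz/dt = y/z · dy/dt = 93/√57490 · 8 = 372√57490/28745 ≈ 3.103 m/s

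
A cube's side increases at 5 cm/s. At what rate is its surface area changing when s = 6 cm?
360 cm²/s

A = 6s²
dA/dt = 12s · ds/dt = 12·6·5 = 360 cm²/s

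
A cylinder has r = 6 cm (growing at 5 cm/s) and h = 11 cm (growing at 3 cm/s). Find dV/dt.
768π cm³/s

V = πr²h
dV/dt = 2πrh·dr/dt + πr²·dh/dt
= 2π(6)(11)(5) + π(6)²(3)
= 768π cm³/s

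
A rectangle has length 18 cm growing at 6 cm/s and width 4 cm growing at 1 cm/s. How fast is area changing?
42 cm²/s

A = lw
dA/dt = w·dl/dt + l·dw/dt = 4·6 + 18·1 = 42 cm²/s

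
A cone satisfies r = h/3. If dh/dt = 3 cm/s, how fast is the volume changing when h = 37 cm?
1369π/3 cm³/s

V = (1/3)π(h/3)²h = πh³/27
dV/dt = πh²/9 · 3
At h = 37: dV/dt = 1369π/3 cm³/s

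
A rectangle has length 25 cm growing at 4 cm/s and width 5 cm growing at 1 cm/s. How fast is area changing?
45 cm²/s

A = lw
dA/dt = w·dl/dt + l·dw/dt = 5·4 + 25·1 = 45 cm²/s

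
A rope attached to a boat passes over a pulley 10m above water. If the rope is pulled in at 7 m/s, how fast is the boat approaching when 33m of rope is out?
231√989/989 ≈ 7.345 m/s

rope² = x² + 10²
x = √(33² - 10²) = √989
dx/dt = (rope/x) · d(rope)/dt = (33/√989) · (-7) = -231√989/989 m/s
The boat approaches at 231√989/989 ≈ 7.345 m/s.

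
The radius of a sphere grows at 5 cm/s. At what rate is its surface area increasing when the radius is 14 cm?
560π cm²/s

S = 4πr²
dS/dt = dS/dr · dr/dt = 8πr · 5
At r = 14: dS/dt = 560π cm²/s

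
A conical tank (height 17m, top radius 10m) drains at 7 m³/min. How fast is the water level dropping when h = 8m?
2023/(6400π) ≈ 0.1006 m/min

r/h = 10/17, so r = (10/17)h
V = (1/3)πr²h = (1/3)π((10/17)h)²h = (100/867)πh³
dV/dh = (100/289)πh²
dh/dt = (dV/dt)/(dV/dh) = -7/((100/289)π·8²) = -2023/(6400π) m/min
The level is dropping at 2023/(6400π) ≈ 0.1006 m/min.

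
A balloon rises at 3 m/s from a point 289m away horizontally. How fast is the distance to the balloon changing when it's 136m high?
24√353/353 ≈ 1.277 m/s

z² = 289² + y²
z = √(289² + 136²) = 17√353
dz/dt = y/z · dy/dt = 136/(17√353) · 3 = 24√353/353 ≈ 1.277 m/s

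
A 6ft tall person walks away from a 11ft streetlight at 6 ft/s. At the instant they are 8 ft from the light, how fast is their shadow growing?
36/5 ft/s

By similar triangles: 11/(x+s) = 6/s
Solving: s = 6x/5
ds/dt = 6/5 · dx/dt = 6/5 · 6 = 36/5 ft/s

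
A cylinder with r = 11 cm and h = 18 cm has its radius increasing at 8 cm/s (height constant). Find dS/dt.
640π cm²/s

S = 2πrh + 2πr² (lateral + bases)
dS/dt = (2πh + 4πr)·dr/dt = (2π·18 + 4π·11)·8
= 640π cm²/s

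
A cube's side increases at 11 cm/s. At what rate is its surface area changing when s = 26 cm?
3432 cm²/s

A = 6s²
dA/dt = 12s · ds/dt = 12·26·11 = 3432 cm²/s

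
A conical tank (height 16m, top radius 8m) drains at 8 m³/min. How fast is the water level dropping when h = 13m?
32/(169π) ≈ 0.06027 m/min

r/h = 8/16, so r = (1/2)h
V = (1/3)πr²h = (1/3)π((1/2)h)²h = (1/12)πh³
dV/dh = (1/4)πh²
dh/dt = (dV/dt)/(dV/dh) = -8/((1/4)π·13²) = -32/(169π) m/min
The level is dropping at 32/(169π) ≈ 0.06027 m/min.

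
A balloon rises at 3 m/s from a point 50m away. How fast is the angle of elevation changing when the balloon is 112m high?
0.009971 rad/s

tan(θ) = y/50
sec²(θ) · dθ/dt = (1/50) · dy/dt
dθ/dt = cos²(θ)/50 · 3 = 50/(50² + 112²) · 3
dθ/dt = 0.009971 rad/s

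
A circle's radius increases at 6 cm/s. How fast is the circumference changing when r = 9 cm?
12π cm/s

C = 2πr
dC/dt = 2π · dr/dt = 2π · 6 = 12π cm/s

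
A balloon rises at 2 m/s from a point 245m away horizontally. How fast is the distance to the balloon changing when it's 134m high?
268√77981/77981 ≈ 0.9597 m/s

z² = 245² + y²
z = √(245² + 134²) = √77981
dz/dt = y/z · dy/dt = 134/√77981 · 2 = 268√77981/77981 ≈ 0.9597 m/s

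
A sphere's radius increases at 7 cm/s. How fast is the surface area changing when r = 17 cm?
952π cm²/s

S = 4πr²
dS/dt = dS/dr · dr/dt = 8πr · 7
At r = 17: dS/dt = 952π cm²/s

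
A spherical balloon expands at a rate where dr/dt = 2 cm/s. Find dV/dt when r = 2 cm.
32π cm³/s

V = (4/3)πr³
dV/dt = dV/dr · dr/dt = 4πr² · 2
At r = 2: dV/dt = 32π cm³/s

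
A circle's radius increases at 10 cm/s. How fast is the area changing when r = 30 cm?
600π cm²/s

A = πr²
dA/dt = 2πr · dr/dt = 2π(30)(10) = 600π cm²/s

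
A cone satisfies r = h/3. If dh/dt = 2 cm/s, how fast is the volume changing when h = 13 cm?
338π/9 cm³/s

V = (1/3)π(h/3)²h = πh³/27
dV/dt = πh²/9 · 2
At h = 13: dV/dt = 338π/9 cm³/s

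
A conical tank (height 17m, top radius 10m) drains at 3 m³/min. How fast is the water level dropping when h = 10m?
867/(10000π) ≈ 0.0276 m/min

r/h = 10/17, so r = (10/17)h
V = (1/3)πr²h = (1/3)π((10/17)h)²h = (100/867)πh³
dV/dh = (100/289)πh²
dh/dt = (dV/dt)/(dV/dh) = -3/((100/289)π·10²) = -867/(10000π) m/min
The level is dropping at 867/(10000π) ≈ 0.0276 m/min.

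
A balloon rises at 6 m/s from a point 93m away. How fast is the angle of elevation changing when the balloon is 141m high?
0.019558 rad/s

tan(θ) = y/93
sec²(θ) · dθ/dt = (1/93) · dy/dt
dθ/dt = cos²(θ)/93 · 6 = 93/(93² + 141²) · 6
dθ/dt = 0.019558 rad/s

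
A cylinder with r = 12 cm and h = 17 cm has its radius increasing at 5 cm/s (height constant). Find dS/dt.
410π cm²/s

S = 2πrh + 2πr² (lateral + bases)
dS/dt = (2πh + 4πr)·dr/dt = (2π·17 + 4π·12)·5
= 410π cm²/s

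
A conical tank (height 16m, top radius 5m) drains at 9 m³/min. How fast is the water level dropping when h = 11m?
2304/(3025π) ≈ 0.2424 m/min

r/h = 5/16, so r = (5/16)h
V = (1/3)πr²h = (1/3)π((5/16)h)²h = (25/768)πh³
dV/dh = (25/256)πh²
dh/dt = (dV/dt)/(dV/dh) = -9/((25/256)π·11²) = -2304/(3025π) m/min
The level is dropping at 2304/(3025π) ≈ 0.2424 m/min.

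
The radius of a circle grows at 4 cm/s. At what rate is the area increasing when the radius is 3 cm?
24π cm²/s

A = πr²
dA/dt = 2πr · dr/dt = 2π(3)(4) = 24π cm²/s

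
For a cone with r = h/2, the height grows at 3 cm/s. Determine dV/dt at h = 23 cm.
1587π/4 cm³/s

V = (1/3)π(h/2)²h = πh³/12
dV/dt = πh²/4 · 3
At h = 23: dV/dt = 1587π/4 cm³/s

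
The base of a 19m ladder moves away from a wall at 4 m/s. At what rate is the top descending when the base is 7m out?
7√78/39 ≈ 1.585 m/s

x² + y² = 19²
2x·dx/dt + 2y·dy/dt = 0
dy/dt = -x/y · dx/dt = -7/(2√78) · 4 = -7√78/39 m/s
The top is descending at 7√78/39 ≈ 1.585 m/s.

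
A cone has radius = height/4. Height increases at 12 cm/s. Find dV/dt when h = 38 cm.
1083π cm³/s

V = (1/3)π(h/4)²h = πh³/48
dV/dt = πh²/16 · 12
At h = 38: dV/dt = 1083π cm³/s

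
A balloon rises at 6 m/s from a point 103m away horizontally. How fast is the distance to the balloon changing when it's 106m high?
636√21845/21845 ≈ 4.303 m/s

z² = 103² + y²
z = √(103² + 106²) = √21845
dz/dt = y/z · dy/dt = 106/√21845 · 6 = 636√21845/21845 ≈ 4.303 m/s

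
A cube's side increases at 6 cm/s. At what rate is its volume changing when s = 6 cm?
648 cm³/s

V = s³
dV/dt = 3s² · ds/dt = 3·6²·6 = 648 cm³/s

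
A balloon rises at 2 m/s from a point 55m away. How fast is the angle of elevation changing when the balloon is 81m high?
0.011475 rad/s

tan(θ) = y/55
sec²(θ) · dθ/dt = (1/55) · dy/dt
dθ/dt = cos²(θ)/55 · 2 = 55/(55² + 81²) · 2
dθ/dt = 0.011475 rad/s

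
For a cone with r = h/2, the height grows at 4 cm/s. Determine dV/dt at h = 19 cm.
361π cm³/s

V = (1/3)π(h/2)²h = πh³/12
dV/dt = πh²/4 · 4
At h = 19: dV/dt = 361π cm³/s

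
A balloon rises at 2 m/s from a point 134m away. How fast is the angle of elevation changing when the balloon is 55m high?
0.012773 rad/s

tan(θ) = y/134
sec²(θ) · dθ/dt = (1/134) · dy/dt
dθ/dt = cos²(θ)/134 · 2 = 134/(134² + 55²) · 2
dθ/dt = 0.012773 rad/s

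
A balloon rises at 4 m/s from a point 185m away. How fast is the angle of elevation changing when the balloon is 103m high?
0.016505 rad/s

tan(θ) = y/185
sec²(θ) · dθ/dt = (1/185) · dy/dt
dθ/dt = cos²(θ)/185 · 4 = 185/(185² + 103²) · 4
dθ/dt = 0.016505 rad/s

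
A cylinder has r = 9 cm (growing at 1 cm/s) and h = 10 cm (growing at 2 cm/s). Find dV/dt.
342π cm³/s

V = πr²h
dV/dt = 2πrh·dr/dt + πr²·dh/dt
= 2π(9)(10)(1) + π(9)²(2)
= 342π cm³/s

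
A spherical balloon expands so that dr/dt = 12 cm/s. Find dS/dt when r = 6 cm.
576π cm²/s

S = 4πr²
dS/dt = dS/dr · dr/dt = 8πr · 12
At r = 6: dS/dt = 576π cm²/s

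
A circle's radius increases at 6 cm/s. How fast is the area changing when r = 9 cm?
108π cm²/s

A = πr²
dA/dt = 2πr · dr/dt = 2π(9)(6) = 108π cm²/s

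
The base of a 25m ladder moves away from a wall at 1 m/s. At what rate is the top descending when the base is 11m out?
11√14/84 ≈ 0.49 m/s

x² + y² = 25²
2x·dx/dt + 2y·dy/dt = 0
dy/dt = -x/y · dx/dt = -11/(6√14) · 1 = -11√14/84 m/s
The top is descending at 11√14/84 ≈ 0.49 m/s.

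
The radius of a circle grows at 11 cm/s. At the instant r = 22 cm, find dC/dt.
22π cm/s

C = 2πr
dC/dt = 2π · dr/dt = 2π · 11 = 22π cm/s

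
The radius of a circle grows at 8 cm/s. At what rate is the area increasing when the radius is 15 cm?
240π cm²/s

A = πr²
dA/dt = 2πr · dr/dt = 2π(15)(8) = 240π cm²/s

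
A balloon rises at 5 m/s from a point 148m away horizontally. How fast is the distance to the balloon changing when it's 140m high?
175√2594/2594 ≈ 3.436 m/s

z² = 148² + y²
z = √(148² + 140²) = 4√2594
dz/dt = y/z · dy/dt = 140/(4√2594) · 5 = 175√2594/2594 ≈ 3.436 m/s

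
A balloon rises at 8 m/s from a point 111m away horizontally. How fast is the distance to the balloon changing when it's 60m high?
160√1769/1769 ≈ 3.804 m/s

z² = 111² + y²
z = √(111² + 60²) = 3√1769
dz/dt = y/z · dy/dt = 60/(3√1769) · 8 = 160√1769/1769 ≈ 3.804 m/s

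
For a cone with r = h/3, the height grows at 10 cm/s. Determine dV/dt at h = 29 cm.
8410π/9 cm³/s

V = (1/3)π(h/3)²h = πh³/27
dV/dt = πh²/9 · 10
At h = 29: dV/dt = 8410π/9 cm³/s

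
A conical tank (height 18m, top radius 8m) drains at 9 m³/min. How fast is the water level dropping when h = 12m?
81/(256π) ≈ 0.1007 m/min

r/h = 8/18, so r = (4/9)h
V = (1/3)πr²h = (1/3)π((4/9)h)²h = (16/243)πh³
dV/dh = (16/81)πh²
dh/dt = (dV/dt)/(dV/dh) = -9/((16/81)π·12²) = -81/(256π) m/min
The level is dropping at 81/(256π) ≈ 0.1007 m/min.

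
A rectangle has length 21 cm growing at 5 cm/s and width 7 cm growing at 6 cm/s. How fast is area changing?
161 cm²/s

A = lw
dA/dt = w·dl/dt + l·dw/dt = 7·5 + 21·6 = 161 cm²/s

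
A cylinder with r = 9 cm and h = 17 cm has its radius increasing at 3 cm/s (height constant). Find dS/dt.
210π cm²/s

S = 2πrh + 2πr² (lateral + bases)
dS/dt = (2πh + 4πr)·dr/dt = (2π·17 + 4π·9)·3
= 210π cm²/s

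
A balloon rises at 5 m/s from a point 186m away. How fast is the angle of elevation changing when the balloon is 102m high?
0.020667 rad/s

tan(θ) = y/186
sec²(θ) · dθ/dt = (1/186) · dy/dt
dθ/dt = cos²(θ)/186 · 5 = 186/(186² + 102²) · 5
dθ/dt = 0.020667 rad/s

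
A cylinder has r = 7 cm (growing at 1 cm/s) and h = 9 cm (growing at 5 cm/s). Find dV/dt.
371π cm³/s

V = πr²h
dV/dt = 2πrh·dr/dt + πr²·dh/dt
= 2π(7)(9)(1) + π(7)²(5)
= 371π cm³/s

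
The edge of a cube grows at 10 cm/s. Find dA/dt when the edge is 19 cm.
2280 cm²/s

A = 6s²
dA/dt = 12s · ds/dt = 12·19·10 = 2280 cm²/s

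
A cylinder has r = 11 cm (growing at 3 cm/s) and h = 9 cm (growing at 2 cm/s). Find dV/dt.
836π cm³/s

V = πr²h
dV/dt = 2πrh·dr/dt + πr²·dh/dt
= 2π(11)(9)(3) + π(11)²(2)
= 836π cm³/s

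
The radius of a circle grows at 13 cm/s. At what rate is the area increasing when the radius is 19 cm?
494π cm²/s

A = πr²
dA/dt = 2πr · dr/dt = 2π(19)(13) = 494π cm²/s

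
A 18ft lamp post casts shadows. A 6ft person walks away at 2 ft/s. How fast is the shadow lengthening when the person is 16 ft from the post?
1 ft/s

By similar triangles: 18/(x+s) = 6/s
Solving: s = 6x/12
ds/dt = 6/12 · dx/dt = 1/2 · 2 = 1 ft/s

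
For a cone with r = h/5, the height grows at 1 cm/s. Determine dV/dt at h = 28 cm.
784π/25 cm³/s

V = (1/3)π(h/5)²h = πh³/75
dV/dt = πh²/25 · 1
At h = 28: dV/dt = 784π/25 cm³/s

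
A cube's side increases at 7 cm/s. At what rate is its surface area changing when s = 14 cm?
1176 cm²/s

A = 6s²
dA/dt = 12s · ds/dt = 12·14·7 = 1176 cm²/s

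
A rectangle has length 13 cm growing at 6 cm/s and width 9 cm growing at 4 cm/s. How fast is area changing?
106 cm²/s

A = lw
dA/dt = w·dl/dt + l·dw/dt = 9·6 + 13·4 = 106 cm²/s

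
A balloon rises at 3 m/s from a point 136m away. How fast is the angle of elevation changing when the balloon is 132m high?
0.011359 rad/s

tan(θ) = y/136
sec²(θ) · dθ/dt = (1/136) · dy/dt
dθ/dt = cos²(θ)/136 · 3 = 136/(136² + 132²) · 3
dθ/dt = 0.011359 rad/s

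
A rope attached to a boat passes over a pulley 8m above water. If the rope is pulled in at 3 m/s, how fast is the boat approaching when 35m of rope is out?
35√129/129 ≈ 3.082 m/s

rope² = x² + 8²
x = √(35² - 8²) = 3√129
dx/dt = (rope/x) · d(rope)/dt = (35/(3√129)) · (-3) = -35√129/129 m/s
The boat approaches at 35√129/129 ≈ 3.082 m/s.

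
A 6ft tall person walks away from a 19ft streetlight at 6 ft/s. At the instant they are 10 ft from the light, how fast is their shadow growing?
36/13 ft/s

By similar triangles: 19/(x+s) = 6/s
Solving: s = 6x/13
ds/dt = 6/13 · dx/dt = 6/13 · 6 = 36/13 ft/s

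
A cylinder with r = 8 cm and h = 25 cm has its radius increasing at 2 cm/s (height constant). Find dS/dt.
164π cm²/s

S = 2πrh + 2πr² (lateral + bases)
dS/dt = (2πh + 4πr)·dr/dt = (2π·25 + 4π·8)·2
= 164π cm²/s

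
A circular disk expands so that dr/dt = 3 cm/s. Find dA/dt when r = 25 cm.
150π cm²/s

A = πr²
dA/dt = 2πr · dr/dt = 2π(25)(3) = 150π cm²/s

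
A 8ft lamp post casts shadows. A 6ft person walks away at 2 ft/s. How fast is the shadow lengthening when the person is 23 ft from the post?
6 ft/s

By similar triangles: 8/(x+s) = 6/s
Solving: s = 6x/2
ds/dt = 6/2 · dx/dt = 3 · 2 = 6 ft/s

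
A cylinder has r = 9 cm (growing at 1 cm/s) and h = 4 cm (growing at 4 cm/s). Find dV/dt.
396π cm³/s

V = πr²h
dV/dt = 2πrh·dr/dt + πr²·dh/dt
= 2π(9)(4)(1) + π(9)²(4)
= 396π cm³/s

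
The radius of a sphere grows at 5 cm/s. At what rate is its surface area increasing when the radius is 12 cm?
480π cm²/s

S = 4πr²
dS/dt = dS/dr · dr/dt = 8πr · 5
At r = 12: dS/dt = 480π cm²/s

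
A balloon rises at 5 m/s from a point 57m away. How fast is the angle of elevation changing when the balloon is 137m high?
0.012944 rad/s

tan(θ) = y/57
sec²(θ) · dθ/dt = (1/57) · dy/dt
dθ/dt = cos²(θ)/57 · 5 = 57/(57² + 137²) · 5
dθ/dt = 0.012944 rad/s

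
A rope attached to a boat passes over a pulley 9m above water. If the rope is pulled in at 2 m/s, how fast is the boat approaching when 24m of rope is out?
16√55/55 ≈ 2.157 m/s

rope² = x² + 9²
x = √(24² - 9²) = 3√55
dx/dt = (rope/x) · d(rope)/dt = (24/(3√55)) · (-2) = -16√55/55 m/s
The boat approaches at 16√55/55 ≈ 2.157 m/s.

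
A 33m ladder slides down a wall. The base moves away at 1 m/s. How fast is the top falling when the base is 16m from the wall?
16√17/119 ≈ 0.5544 m/s

x² + y² = 33²
2x·dx/dt + 2y·dy/dt = 0
dy/dt = -x/y · dx/dt = -16/(7√17) · 1 = -16√17/119 m/s
The top is descending at 16√17/119 ≈ 0.5544 m/s.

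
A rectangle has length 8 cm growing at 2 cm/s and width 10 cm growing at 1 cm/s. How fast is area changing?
28 cm²/s

A = lw
dA/dt = w·dl/dt + l·dw/dt = 10·2 + 8·1 = 28 cm²/s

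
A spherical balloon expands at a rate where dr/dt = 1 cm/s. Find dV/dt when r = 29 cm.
3364π cm³/s

V = (4/3)πr³
dV/dt = dV/dr · dr/dt = 4πr² · 1
At r = 29: dV/dt = 3364π cm³/s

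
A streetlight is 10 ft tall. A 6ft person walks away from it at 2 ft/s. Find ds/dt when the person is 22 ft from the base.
3 ft/s

By similar triangles: 10/(x+s) = 6/s
Solving: s = 6x/4
ds/dt = 6/4 · dx/dt = 3/2 · 2 = 3 ft/s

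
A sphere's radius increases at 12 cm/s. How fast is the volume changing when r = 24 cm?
27648π cm³/s

V = (4/3)πr³
dV/dt = dV/dr · dr/dt = 4πr² · 12
At r = 24: dV/dt = 27648π cm³/s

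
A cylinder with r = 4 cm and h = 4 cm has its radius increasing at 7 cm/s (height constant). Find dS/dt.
168π cm²/s

S = 2πrh + 2πr² (lateral + bases)
dS/dt = (2πh + 4πr)·dr/dt = (2π·4 + 4π·4)·7
= 168π cm²/s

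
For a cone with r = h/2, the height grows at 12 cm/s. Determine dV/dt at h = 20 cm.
1200π cm³/s

V = (1/3)π(h/2)²h = πh³/12
dV/dt = πh²/4 · 12
At h = 20: dV/dt = 1200π cm³/s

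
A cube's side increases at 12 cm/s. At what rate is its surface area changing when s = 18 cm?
2592 cm²/s

A = 6s²
dA/dt = 12s · ds/dt = 12·18·12 = 2592 cm²/s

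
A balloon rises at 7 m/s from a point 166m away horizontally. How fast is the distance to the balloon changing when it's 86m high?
301√8738/8738 ≈ 3.22 m/s

z² = 166² + y²
z = √(166² + 86²) = 2√8738
dz/dt = y/z · dy/dt = 86/(2√8738) · 7 = 301√8738/8738 ≈ 3.22 m/s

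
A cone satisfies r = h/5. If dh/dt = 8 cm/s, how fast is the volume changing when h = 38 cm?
11552π/25 cm³/s

V = (1/3)π(h/5)²h = πh³/75
dV/dt = πh²/25 · 8
At h = 38: dV/dt = 11552π/25 cm³/s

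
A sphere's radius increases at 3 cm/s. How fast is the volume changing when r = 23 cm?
6348π cm³/s

V = (4/3)πr³
dV/dt = dV/dr · dr/dt = 4πr² · 3
At r = 23: dV/dt = 6348π cm³/s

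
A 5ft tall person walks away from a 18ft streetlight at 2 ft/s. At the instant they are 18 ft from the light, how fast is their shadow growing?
10/13 ft/s

By similar triangles: 18/(x+s) = 5/s
Solving: s = 5x/13
ds/dt = 5/13 · dx/dt = 5/13 · 2 = 10/13 ft/s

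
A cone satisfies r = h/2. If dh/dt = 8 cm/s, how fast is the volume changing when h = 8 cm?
128π cm³/s

V = (1/3)π(h/2)²h = πh³/12
dV/dt = πh²/4 · 8
At h = 8: dV/dt = 128π cm³/s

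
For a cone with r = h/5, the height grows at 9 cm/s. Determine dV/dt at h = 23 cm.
4761π/25 cm³/s

V = (1/3)π(h/5)²h = πh³/75
dV/dt = πh²/25 · 9
At h = 23: dV/dt = 4761π/25 cm³/s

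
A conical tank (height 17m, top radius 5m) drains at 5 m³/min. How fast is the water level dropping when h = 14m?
289/(980π) ≈ 0.09387 m/min

r/h = 5/17, so r = (5/17)h
V = (1/3)πr²h = (1/3)π((5/17)h)²h = (25/867)πh³
dV/dh = (25/289)πh²
dh/dt = (dV/dt)/(dV/dh) = -5/((25/289)π·14²) = -289/(980π) m/min
The level is dropping at 289/(980π) ≈ 0.09387 m/min.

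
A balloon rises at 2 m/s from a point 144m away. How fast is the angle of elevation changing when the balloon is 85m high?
0.0103 rad/s

tan(θ) = y/144
sec²(θ) · dθ/dt = (1/144) · dy/dt
dθ/dt = cos²(θ)/144 · 2 = 144/(144² + 85²) · 2
dθ/dt = 0.0103 rad/s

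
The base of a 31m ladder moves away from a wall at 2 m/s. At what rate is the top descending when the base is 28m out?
56√177/177 ≈ 4.209 m/s

x² + y² = 31²
2x·dx/dt + 2y·dy/dt = 0
dy/dt = -x/y · dx/dt = -28/√177 · 2 = -56√177/177 m/s
The top is descending at 56√177/177 ≈ 4.209 m/s.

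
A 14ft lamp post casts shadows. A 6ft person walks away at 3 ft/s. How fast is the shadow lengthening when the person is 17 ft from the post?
9/4 ft/s

By similar triangles: 14/(x+s) = 6/s
Solving: s = 6x/8
ds/dt = 6/8 · dx/dt = 3/4 · 3 = 9/4 ft/s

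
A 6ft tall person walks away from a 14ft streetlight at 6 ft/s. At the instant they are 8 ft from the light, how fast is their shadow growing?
9/2 ft/s

By similar triangles: 14/(x+s) = 6/s
Solving: s = 6x/8
ds/dt = 6/8 · dx/dt = 3/4 · 6 = 9/2 ft/s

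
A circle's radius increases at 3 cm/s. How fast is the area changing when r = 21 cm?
126π cm²/s

A = πr²
dA/dt = 2πr · dr/dt = 2π(21)(3) = 126π cm²/s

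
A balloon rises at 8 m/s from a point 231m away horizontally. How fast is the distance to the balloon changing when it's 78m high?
208√6605/6605 ≈ 2.559 m/s

z² = 231² + y²
z = √(231² + 78²) = 3√6605
dz/dt = y/z · dy/dt = 78/(3√6605) · 8 = 208√6605/6605 ≈ 2.559 m/s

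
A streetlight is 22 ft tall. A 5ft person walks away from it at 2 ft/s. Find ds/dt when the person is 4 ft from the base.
10/17 ft/s

By similar triangles: 22/(x+s) = 5/s
Solving: s = 5x/17
ds/dt = 5/17 · dx/dt = 5/17 · 2 = 10/17 ft/s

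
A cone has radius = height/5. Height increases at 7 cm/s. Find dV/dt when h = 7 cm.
343π/25 cm³/s

V = (1/3)π(h/5)²h = πh³/75
dV/dt = πh²/25 · 7
At h = 7: dV/dt = 343π/25 cm³/s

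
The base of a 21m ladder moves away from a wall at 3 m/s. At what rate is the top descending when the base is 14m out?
6√5/5 ≈ 2.683 m/s

x² + y² = 21²
2x·dx/dt + 2y·dy/dt = 0
dy/dt = -x/y · dx/dt = -14/(7√5) · 3 = -6√5/5 m/s
The top is descending at 6√5/5 ≈ 2.683 m/s.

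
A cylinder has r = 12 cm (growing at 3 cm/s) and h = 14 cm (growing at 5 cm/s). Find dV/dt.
1728π cm³/s

V = πr²h
dV/dt = 2πrh·dr/dt + πr²·dh/dt
= 2π(12)(14)(3) + π(12)²(5)
= 1728π cm³/s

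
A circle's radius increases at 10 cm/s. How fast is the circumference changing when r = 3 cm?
20π cm/s

C = 2πr
dC/dt = 2π · dr/dt = 2π · 10 = 20π cm/s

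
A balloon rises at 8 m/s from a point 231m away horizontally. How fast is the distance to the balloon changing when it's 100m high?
800√63361/63361 ≈ 3.178 m/s

z² = 231² + y²
z = √(231² + 100²) = √63361
dz/dt = y/z · dy/dt = 100/√63361 · 8 = 800√63361/63361 ≈ 3.178 m/s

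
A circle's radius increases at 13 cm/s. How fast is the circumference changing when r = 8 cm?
26π cm/s

C = 2πr
dC/dt = 2π · dr/dt = 2π · 13 = 26π cm/s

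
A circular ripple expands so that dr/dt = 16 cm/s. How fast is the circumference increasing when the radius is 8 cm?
32π cm/s

C = 2πr
dC/dt = 2π · dr/dt = 2π · 16 = 32π cm/s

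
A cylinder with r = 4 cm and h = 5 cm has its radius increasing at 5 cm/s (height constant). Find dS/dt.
130π cm²/s

S = 2πrh + 2πr² (lateral + bases)
dS/dt = (2πh + 4πr)·dr/dt = (2π·5 + 4π·4)·5
= 130π cm²/s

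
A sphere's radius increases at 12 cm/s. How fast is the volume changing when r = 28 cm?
37632π cm³/s

V = (4/3)πr³
dV/dt = dV/dr · dr/dt = 4πr² · 12
At r = 28: dV/dt = 37632π cm³/s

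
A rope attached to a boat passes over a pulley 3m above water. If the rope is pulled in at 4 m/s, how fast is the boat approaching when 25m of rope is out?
25√154/77 ≈ 4.029 m/s

rope² = x² + 3²
x = √(25² - 3²) = 2√154
dx/dt = (rope/x) · d(rope)/dt = (25/(2√154)) · (-4) = -25√154/77 m/s
The boat approaches at 25√154/77 ≈ 4.029 m/s.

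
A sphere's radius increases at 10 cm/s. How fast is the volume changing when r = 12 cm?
5760π cm³/s

V = (4/3)πr³
dV/dt = dV/dr · dr/dt = 4πr² · 10
At r = 12: dV/dt = 5760π cm³/s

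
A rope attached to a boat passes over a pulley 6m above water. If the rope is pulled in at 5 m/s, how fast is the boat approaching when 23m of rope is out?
115√493/493 ≈ 5.179 m/s

rope² = x² + 6²
x = √(23² - 6²) = √493
dx/dt = (rope/x) · d(rope)/dt = (23/√493) · (-5) = -115√493/493 m/s
The boat approaches at 115√493/493 ≈ 5.179 m/s.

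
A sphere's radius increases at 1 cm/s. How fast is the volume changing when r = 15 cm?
900π cm³/s

V = (4/3)πr³
dV/dt = dV/dr · dr/dt = 4πr² · 1
At r = 15: dV/dt = 900π cm³/s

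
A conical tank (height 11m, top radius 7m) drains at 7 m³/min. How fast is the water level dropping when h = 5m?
121/(175π) ≈ 0.2201 m/min

r/h = 7/11, so r = (7/11)h
V = (1/3)πr²h = (1/3)π((7/11)h)²h = (49/363)πh³
dV/dh = (49/121)πh²
dh/dt = (dV/dt)/(dV/dh) = -7/((49/121)π·5²) = -121/(175π) m/min
The level is dropping at 121/(175π) ≈ 0.2201 m/min.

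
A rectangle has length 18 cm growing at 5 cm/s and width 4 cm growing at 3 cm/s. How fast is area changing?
74 cm²/s

A = lw
dA/dt = w·dl/dt + l·dw/dt = 4·5 + 18·3 = 74 cm²/s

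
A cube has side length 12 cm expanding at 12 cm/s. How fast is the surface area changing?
1728 cm²/s

A = 6s²
dA/dt = 12s · ds/dt = 12·12·12 = 1728 cm²/s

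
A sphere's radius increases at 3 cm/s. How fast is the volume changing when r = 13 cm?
2028π cm³/s

V = (4/3)πr³
dV/dt = dV/dr · dr/dt = 4πr² · 3
At r = 13: dV/dt = 2028π cm³/s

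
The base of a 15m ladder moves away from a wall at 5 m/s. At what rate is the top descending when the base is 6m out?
10√21/21 ≈ 2.182 m/s

x² + y² = 15²
2x·dx/dt + 2y·dy/dt = 0
dy/dt = -x/y · dx/dt = -6/(3√21) · 5 = -10√21/21 m/s
The top is descending at 10√21/21 ≈ 2.182 m/s.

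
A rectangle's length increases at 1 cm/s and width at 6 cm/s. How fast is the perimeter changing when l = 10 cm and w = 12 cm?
14 cm/s

P = 2(l + w)
dP/dt = 2(dl/dt + dw/dt) = 2(1 + 6) = 14 cm/s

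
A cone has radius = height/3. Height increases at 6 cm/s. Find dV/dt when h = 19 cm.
722π/3 cm³/s

V = (1/3)π(h/3)²h = πh³/27
dV/dt = πh²/9 · 6
At h = 19: dV/dt = 722π/3 cm³/s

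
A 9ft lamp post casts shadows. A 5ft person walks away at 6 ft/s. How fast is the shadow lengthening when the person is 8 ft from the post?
15/2 ft/s

By similar triangles: 9/(x+s) = 5/s
Solving: s = 5x/4
ds/dt = 5/4 · dx/dt = 5/4 · 6 = 15/2 ft/s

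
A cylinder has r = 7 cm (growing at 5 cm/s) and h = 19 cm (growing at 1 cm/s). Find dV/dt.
1379π cm³/s

V = πr²h
dV/dt = 2πrh·dr/dt + πr²·dh/dt
= 2π(7)(19)(5) + π(7)²(1)
= 1379π cm³/s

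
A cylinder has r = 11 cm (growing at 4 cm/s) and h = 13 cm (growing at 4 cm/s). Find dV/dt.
1628π cm³/s

V = πr²h
dV/dt = 2πrh·dr/dt + πr²·dh/dt
= 2π(11)(13)(4) + π(11)²(4)
= 1628π cm³/s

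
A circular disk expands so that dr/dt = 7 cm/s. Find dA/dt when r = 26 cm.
364π cm²/s

A = πr²
dA/dt = 2πr · dr/dt = 2π(26)(7) = 364π cm²/s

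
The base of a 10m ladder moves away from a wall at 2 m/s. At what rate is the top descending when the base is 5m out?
2√3/3 ≈ 1.155 m/s

x² + y² = 10²
2x·dx/dt + 2y·dy/dt = 0
dy/dt = -x/y · dx/dt = -5/(5√3) · 2 = -2√3/3 m/s
The top is descending at 2√3/3 ≈ 1.155 m/s.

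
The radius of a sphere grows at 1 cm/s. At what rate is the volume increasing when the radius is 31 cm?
3844π cm³/s

V = (4/3)πr³
dV/dt = dV/dr · dr/dt = 4πr² · 1
At r = 31: dV/dt = 3844π cm³/s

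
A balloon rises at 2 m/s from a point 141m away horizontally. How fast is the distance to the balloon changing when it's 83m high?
83√26770/13385 ≈ 1.015 m/s

z² = 141² + y²
z = √(141² + 83²) = √26770
dz/dt = y/z · dy/dt = 83/√26770 · 2 = 83√26770/13385 ≈ 1.015 m/s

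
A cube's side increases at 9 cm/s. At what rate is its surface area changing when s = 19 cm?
2052 cm²/s

A = 6s²
dA/dt = 12s · ds/dt = 12·19·9 = 2052 cm²/s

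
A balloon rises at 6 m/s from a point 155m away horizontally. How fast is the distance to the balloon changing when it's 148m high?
888√45929/45929 ≈ 4.144 m/s

z² = 155² + y²
z = √(155² + 148²) = √45929
dz/dt = y/z · dy/dt = 148/√45929 · 6 = 888√45929/45929 ≈ 4.144 m/s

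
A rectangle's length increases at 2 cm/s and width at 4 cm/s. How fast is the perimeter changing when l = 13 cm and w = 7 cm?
12 cm/s

P = 2(l + w)
dP/dt = 2(dl/dt + dw/dt) = 2(2 + 4) = 12 cm/s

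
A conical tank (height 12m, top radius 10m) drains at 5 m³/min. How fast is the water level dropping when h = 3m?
4/(5π) ≈ 0.2546 m/min

r/h = 10/12, so r = (5/6)h
V = (1/3)πr²h = (1/3)π((5/6)h)²h = (25/108)πh³
dV/dh = (25/36)πh²
dh/dt = (dV/dt)/(dV/dh) = -5/((25/36)π·3²) = -4/(5π) m/min
The level is dropping at 4/(5π) ≈ 0.2546 m/min.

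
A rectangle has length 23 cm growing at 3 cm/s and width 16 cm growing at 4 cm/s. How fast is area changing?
140 cm²/s

A = lw
dA/dt = w·dl/dt + l·dw/dt = 16·3 + 23·4 = 140 cm²/s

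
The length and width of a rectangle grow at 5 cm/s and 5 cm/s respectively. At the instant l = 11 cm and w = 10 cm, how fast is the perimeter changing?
20 cm/s

P = 2(l + w)
dP/dt = 2(dl/dt + dw/dt) = 2(5 + 5) = 20 cm/s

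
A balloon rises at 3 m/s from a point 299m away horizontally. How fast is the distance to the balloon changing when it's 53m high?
159√92210/92210 ≈ 0.5236 m/s

z² = 299² + y²
z = √(299² + 53²) = √92210
dz/dt = y/z · dy/dt = 53/√92210 · 3 = 159√92210/92210 ≈ 0.5236 m/s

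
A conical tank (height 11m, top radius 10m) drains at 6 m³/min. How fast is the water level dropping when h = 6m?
121/(600π) ≈ 0.06419 m/min

r/h = 10/11, so r = (10/11)h
V = (1/3)πr²h = (1/3)π((10/11)h)²h = (100/363)πh³
dV/dh = (100/121)πh²
dh/dt = (dV/dt)/(dV/dh) = -6/((100/121)π·6²) = -121/(600π) m/min
The level is dropping at 121/(600π) ≈ 0.06419 m/min.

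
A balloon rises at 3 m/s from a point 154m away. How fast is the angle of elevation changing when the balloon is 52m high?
0.017487 rad/s

tan(θ) = y/154
sec²(θ) · dθ/dt = (1/154) · dy/dt
dθ/dt = cos²(θ)/154 · 3 = 154/(154² + 52²) · 3
dθ/dt = 0.017487 rad/s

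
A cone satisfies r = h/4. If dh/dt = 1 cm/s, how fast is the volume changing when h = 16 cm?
16π cm³/s

V = (1/3)π(h/4)²h = πh³/48
dV/dt = πh²/16 · 1
At h = 16: dV/dt = 16π cm³/s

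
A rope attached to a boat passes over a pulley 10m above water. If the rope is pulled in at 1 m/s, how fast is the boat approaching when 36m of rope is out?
18√299/299 ≈ 1.041 m/s

rope² = x² + 10²
x = √(36² - 10²) = 2√299
dx/dt = (rope/x) · d(rope)/dt = (36/(2√299)) · (-1) = -18√299/299 m/s
The boat approaches at 18√299/299 ≈ 1.041 m/s.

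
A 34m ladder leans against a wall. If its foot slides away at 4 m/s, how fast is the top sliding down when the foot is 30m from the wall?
15/2 = 7.5 m/s

x² + y² = 34²
2x·dx/dt + 2y·dy/dt = 0
dy/dt = -x/y · dx/dt = -30/16 · 4 = -15/2 m/s
The top is descending at 15/2 = 7.5 m/s.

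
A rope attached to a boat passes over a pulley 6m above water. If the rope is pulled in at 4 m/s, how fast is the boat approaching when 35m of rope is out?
140√1189/1189 ≈ 4.06 m/s

rope² = x² + 6²
x = √(35² - 6²) = √1189
dx/dt = (rope/x) · d(rope)/dt = (35/√1189) · (-4) = -140√1189/1189 m/s
The boat approaches at 140√1189/1189 ≈ 4.06 m/s.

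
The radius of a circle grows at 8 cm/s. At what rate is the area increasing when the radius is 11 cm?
176π cm²/s

A = πr²
dA/dt = 2πr · dr/dt = 2π(11)(8) = 176π cm²/s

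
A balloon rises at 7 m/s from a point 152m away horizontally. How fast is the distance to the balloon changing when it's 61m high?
427√1073/5365 ≈ 2.607 m/s

z² = 152² + y²
z = √(152² + 61²) = 5√1073
dz/dt = y/z · dy/dt = 61/(5√1073) · 7 = 427√1073/5365 ≈ 2.607 m/s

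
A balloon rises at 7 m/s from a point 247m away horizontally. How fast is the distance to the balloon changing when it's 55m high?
385√64034/64034 ≈ 1.521 m/s

z² = 247² + y²
z = √(247² + 55²) = √64034
dz/dt = y/z · dy/dt = 55/√64034 · 7 = 385√64034/64034 ≈ 1.521 m/s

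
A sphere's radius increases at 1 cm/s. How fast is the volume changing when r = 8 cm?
256π cm³/s

V = (4/3)πr³
dV/dt = dV/dr · dr/dt = 4πr² · 1
At r = 8: dV/dt = 256π cm³/s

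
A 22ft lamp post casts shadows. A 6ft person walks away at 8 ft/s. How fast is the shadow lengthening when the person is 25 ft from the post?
3 ft/s

By similar triangles: 22/(x+s) = 6/s
Solving: s = 6x/16
ds/dt = 6/16 · dx/dt = 3/8 · 8 = 3 ft/s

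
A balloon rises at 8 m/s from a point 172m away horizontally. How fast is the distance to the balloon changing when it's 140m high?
140√3074/1537 ≈ 5.05 m/s

z² = 172² + y²
z = √(172² + 140²) = 4√3074
dz/dt = y/z · dy/dt = 140/(4√3074) · 8 = 140√3074/1537 ≈ 5.05 m/s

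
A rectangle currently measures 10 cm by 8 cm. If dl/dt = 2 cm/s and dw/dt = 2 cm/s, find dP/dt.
8 cm/s

P = 2(l + w)
dP/dt = 2(dl/dt + dw/dt) = 2(2 + 2) = 8 cm/s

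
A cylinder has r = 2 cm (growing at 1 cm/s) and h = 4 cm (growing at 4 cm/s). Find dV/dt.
32π cm³/s

V = πr²h
dV/dt = 2πrh·dr/dt + πr²·dh/dt
= 2π(2)(4)(1) + π(2)²(4)
= 32π cm³/s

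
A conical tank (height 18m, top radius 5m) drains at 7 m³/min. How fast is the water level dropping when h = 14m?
81/(175π) ≈ 0.1473 m/min

r/h = 5/18, so r = (5/18)h
V = (1/3)πr²h = (1/3)π((5/18)h)²h = (25/972)πh³
dV/dh = (25/324)πh²
dh/dt = (dV/dt)/(dV/dh) = -7/((25/324)π·14²) = -81/(175π) m/min
The level is dropping at 81/(175π) ≈ 0.1473 m/min.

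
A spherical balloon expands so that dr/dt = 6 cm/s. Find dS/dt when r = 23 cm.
1104π cm²/s

S = 4πr²
dS/dt = dS/dr · dr/dt = 8πr · 6
At r = 23: dS/dt = 1104π cm²/s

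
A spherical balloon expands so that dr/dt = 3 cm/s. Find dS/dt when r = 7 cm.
168π cm²/s

S = 4πr²
dS/dt = dS/dr · dr/dt = 8πr · 3
At r = 7: dS/dt = 168π cm²/s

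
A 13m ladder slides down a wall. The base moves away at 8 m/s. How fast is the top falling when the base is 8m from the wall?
64√105/105 ≈ 6.246 m/s

x² + y² = 13²
2x·dx/dt + 2y·dy/dt = 0
dy/dt = -x/y · dx/dt = -8/√105 · 8 = -64√105/105 m/s
The top is descending at 64√105/105 ≈ 6.246 m/s.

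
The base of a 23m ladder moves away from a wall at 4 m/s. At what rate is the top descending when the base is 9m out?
9√7/14 ≈ 1.701 m/s

x² + y² = 23²
2x·dx/dt + 2y·dy/dt = 0
dy/dt = -x/y · dx/dt = -9/(8√7) · 4 = -9√7/14 m/s
The top is descending at 9√7/14 ≈ 1.701 m/s.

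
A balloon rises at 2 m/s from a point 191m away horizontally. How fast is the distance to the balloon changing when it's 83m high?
83√43370/21685 ≈ 0.7971 m/s

z² = 191² + y²
z = √(191² + 83²) = √43370
dz/dt = y/z · dy/dt = 83/√43370 · 2 = 83√43370/21685 ≈ 0.7971 m/s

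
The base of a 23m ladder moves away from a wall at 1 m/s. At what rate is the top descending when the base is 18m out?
18√205/205 ≈ 1.257 m/s

x² + y² = 23²
2x·dx/dt + 2y·dy/dt = 0
dy/dt = -x/y · dx/dt = -18/√205 · 1 = -18√205/205 m/s
The top is descending at 18√205/205 ≈ 1.257 m/s.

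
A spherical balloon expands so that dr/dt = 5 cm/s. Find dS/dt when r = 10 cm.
400π cm²/s

S = 4πr²
dS/dt = dS/dr · dr/dt = 8πr · 5
At r = 10: dS/dt = 400π cm²/s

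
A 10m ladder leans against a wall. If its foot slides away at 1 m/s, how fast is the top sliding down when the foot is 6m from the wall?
3/4 = 0.75 m/s

x² + y² = 10²
2x·dx/dt + 2y·dy/dt = 0
dy/dt = -x/y · dx/dt = -6/8 · 1 = -3/4 m/s
The top is descending at 3/4 = 0.75 m/s.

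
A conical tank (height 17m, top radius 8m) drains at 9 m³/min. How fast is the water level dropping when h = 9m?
289/(576π) ≈ 0.1597 m/min

r/h = 8/17, so r = (8/17)h
V = (1/3)πr²h = (1/3)π((8/17)h)²h = (64/867)πh³
dV/dh = (64/289)πh²
dh/dt = (dV/dt)/(dV/dh) = -9/((64/289)π·9²) = -289/(576π) m/min
The level is dropping at 289/(576π) ≈ 0.1597 m/min.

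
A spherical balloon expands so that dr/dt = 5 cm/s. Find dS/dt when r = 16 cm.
640π cm²/s

S = 4πr²
dS/dt = dS/dr · dr/dt = 8πr · 5
At r = 16: dS/dt = 640π cm²/s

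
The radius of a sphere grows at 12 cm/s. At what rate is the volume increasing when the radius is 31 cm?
46128π cm³/s

V = (4/3)πr³
dV/dt = dV/dr · dr/dt = 4πr² · 12
At r = 31: dV/dt = 46128π cm³/s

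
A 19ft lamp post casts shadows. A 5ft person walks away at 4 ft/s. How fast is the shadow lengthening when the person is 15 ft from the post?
10/7 ft/s

By similar triangles: 19/(x+s) = 5/s
Solving: s = 5x/14
ds/dt = 5/14 · dx/dt = 5/14 · 4 = 10/7 ft/s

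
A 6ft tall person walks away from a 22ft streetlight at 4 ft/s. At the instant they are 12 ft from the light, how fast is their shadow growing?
3/2 ft/s

By similar triangles: 22/(x+s) = 6/s
Solving: s = 6x/16
ds/dt = 6/16 · dx/dt = 3/8 · 4 = 3/2 ft/s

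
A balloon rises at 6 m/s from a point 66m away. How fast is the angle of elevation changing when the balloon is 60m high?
0.049774 rad/s

tan(θ) = y/66
sec²(θ) · dθ/dt = (1/66) · dy/dt
dθ/dt = cos²(θ)/66 · 6 = 66/(66² + 60²) · 6
dθ/dt = 0.049774 rad/s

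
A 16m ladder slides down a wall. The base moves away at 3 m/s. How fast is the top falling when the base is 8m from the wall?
√3 ≈ 1.732 m/s

x² + y² = 16²
2x·dx/dt + 2y·dy/dt = 0
dy/dt = -x/y · dx/dt = -8/(8√3) · 3 = -√3 m/s
The top is descending at √3 ≈ 1.732 m/s.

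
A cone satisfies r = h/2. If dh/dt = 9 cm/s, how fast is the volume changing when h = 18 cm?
729π cm³/s

V = (1/3)π(h/2)²h = πh³/12
dV/dt = πh²/4 · 9
At h = 18: dV/dt = 729π cm³/s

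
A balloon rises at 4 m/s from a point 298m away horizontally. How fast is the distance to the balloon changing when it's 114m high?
114√1018/2545 ≈ 1.429 m/s

z² = 298² + y²
z = √(298² + 114²) = 10√1018
dz/dt = y/z · dy/dt = 114/(10√1018) · 4 = 114√1018/2545 ≈ 1.429 m/s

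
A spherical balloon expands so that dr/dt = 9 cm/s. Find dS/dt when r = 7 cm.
504π cm²/s

S = 4πr²
dS/dt = dS/dr · dr/dt = 8πr · 9
At r = 7: dS/dt = 504π cm²/s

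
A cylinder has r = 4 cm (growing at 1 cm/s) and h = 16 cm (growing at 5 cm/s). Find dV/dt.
208π cm³/s

V = πr²h
dV/dt = 2πrh·dr/dt + πr²·dh/dt
= 2π(4)(16)(1) + π(4)²(5)
= 208π cm³/s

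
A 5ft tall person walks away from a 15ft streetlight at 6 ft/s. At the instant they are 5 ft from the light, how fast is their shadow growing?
3 ft/s

By similar triangles: 15/(x+s) = 5/s
Solving: s = 5x/10
ds/dt = 5/10 · dx/dt = 1/2 · 6 = 3 ft/s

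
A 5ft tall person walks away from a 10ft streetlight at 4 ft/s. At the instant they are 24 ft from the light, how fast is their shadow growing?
4 ft/s

By similar triangles: 10/(x+s) = 5/s
Solving: s = 5x/5
ds/dt = 5/5 · dx/dt = 1 · 4 = 4 ft/s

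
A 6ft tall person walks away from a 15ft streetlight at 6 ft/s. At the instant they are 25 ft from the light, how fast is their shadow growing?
4 ft/s

By similar triangles: 15/(x+s) = 6/s
Solving: s = 6x/9
ds/dt = 6/9 · dx/dt = 2/3 · 6 = 4 ft/s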